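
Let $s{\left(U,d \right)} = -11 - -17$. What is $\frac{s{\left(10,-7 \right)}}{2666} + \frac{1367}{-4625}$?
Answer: $- \frac{1808336}{6165125} \approx -0.29332$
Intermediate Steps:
$s{\left(U,d \right)} = 6$ ($s{\left(U,d \right)} = -11 + 17 = 6$)
$\frac{s{\left(10,-7 \right)}}{2666} + \frac{1367}{-4625} = \frac{6}{2666} + \frac{1367}{-4625} = 6 \cdot \frac{1}{2666} + 1367 \left(- \frac{1}{4625}\right) = \frac{3}{1333} - \frac{1367}{4625} = - \frac{1808336}{6165125}$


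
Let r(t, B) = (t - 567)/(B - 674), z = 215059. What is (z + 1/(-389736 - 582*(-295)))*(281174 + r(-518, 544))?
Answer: 342820784483272333/5669196 ≈ 6.0471e+10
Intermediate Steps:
r(t, B) = (-567 + t)/(-674 + B)
(z + 1/(-389736 - 582*(-295)))*(281174 + r(-518, 544)) = (215059 + 1/(-389736 - 582*(-295)))*(281174 + (-567 - 518)/(-674 + 544)) = (215059 + 1/(-389736 + 171690))*(281174 - 1085/(-130)) = (215059 + 1/(-218046))*(281174 - 1/130*(-1085)) = (215059 - 1/218046)*(281174 + 217/26) = (46892754713/218046)*(7310741/26) = 342820784483272333/5669196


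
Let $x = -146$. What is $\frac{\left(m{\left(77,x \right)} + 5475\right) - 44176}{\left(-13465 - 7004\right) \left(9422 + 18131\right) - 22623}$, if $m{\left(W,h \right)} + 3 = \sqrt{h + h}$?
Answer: $\frac{9676}{141001245} - \frac{i \sqrt{73}}{282002490} \approx 6.8623 \cdot 10^{-5} - 3.0298 \cdot 10^{-8} i$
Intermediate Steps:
$m{\left(W,h \right)} = -3 + \sqrt{2} \sqrt{h}$ ($m{\left(W,h \right)} = -3 + \sqrt{h + h} = -3 + \sqrt{2 h} = -3 + \sqrt{2} \sqrt{h}$)
$\frac{\left(m{\left(77,x \right)} + 5475\right) - 44176}{\left(-13465 - 7004\right) \left(9422 + 18131\right) - 22623} = \frac{\left(\left(-3 + \sqrt{2} \sqrt{-146}\right) + 5475\right) - 44176}{\left(-13465 - 7004\right) \left(9422 + 18131\right) - 22623} = \frac{\left(\left(-3 + \sqrt{2} i \sqrt{146}\right) + 5475\right) - 44176}{\left(-20469\right) 27553 - 22623} = \frac{\left(\left(-3 + 2 i \sqrt{73}\right) + 5475\right) - 44176}{-563982357 - 22623} = \frac{\left(5472 + 2 i \sqrt{73}\right) - 44176}{-564004980} = \left(-38704 + 2 i \sqrt{73}\right) \left(- \frac{1}{564004980}\right) = \frac{9676}{141001245} - \frac{i \sqrt{73}}{282002490}$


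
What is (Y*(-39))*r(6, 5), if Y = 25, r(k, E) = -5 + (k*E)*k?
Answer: -170625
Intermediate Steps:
r(k, E) = -5 + E*k² (r(k, E) = -5 + (E*k)*k = -5 + E*k²)
(Y*(-39))*r(6, 5) = (25*(-39))*(-5 + 5*6²) = -975*(-5 + 5*36) = -975*(-5 + 180) = -975*175 = -170625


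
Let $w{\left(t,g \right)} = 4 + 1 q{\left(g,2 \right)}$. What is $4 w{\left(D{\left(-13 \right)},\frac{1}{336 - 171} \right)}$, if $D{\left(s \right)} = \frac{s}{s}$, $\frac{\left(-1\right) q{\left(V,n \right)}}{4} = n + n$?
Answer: $-48$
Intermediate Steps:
$q{\left(V,n \right)} = - 8 n$ ($q{\left(V,n \right)} = - 4 \left(n + n\right) = - 4 \cdot 2 n = - 8 n$)
$D{\left(s \right)} = 1$
$w{\left(t,g \right)} = -12$ ($w{\left(t,g \right)} = 4 + 1 \left(\left(-8\right) 2\right) = 4 + 1 \left(-16\right) = 4 - 16 = -12$)
$4 w{\left(D{\left(-13 \right)},\frac{1}{336 - 171} \right)} = 4 \left(-12\right) = -48$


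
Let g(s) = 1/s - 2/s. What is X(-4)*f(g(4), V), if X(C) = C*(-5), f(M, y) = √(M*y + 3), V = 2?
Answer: 10*√10 ≈ 31.623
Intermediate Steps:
g(s) = -1/s (g(s) = 1/s - 2/s = -1/s)
f(M, y) = √(3 + M*y)
X(C) = -5*C
X(-4)*f(g(4), V) = (-5*(-4))*√(3 - 1/4*2) = 20*√(3 - 1*¼*2) = 20*√(3 - ¼*2) = 20*√(3 - ½) = 20*√(5/2) = 20*(√10/2) = 10*√10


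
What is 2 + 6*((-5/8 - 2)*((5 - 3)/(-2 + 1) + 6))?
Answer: -61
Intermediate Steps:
2 + 6*((-5/8 - 2)*((5 - 3)/(-2 + 1) + 6)) = 2 + 6*((-5*⅛ - 2)*(2/(-1) + 6)) = 2 + 6*((-5/8 - 2)*(2*(-1) + 6)) = 2 + 6*(-21*(-2 + 6)/8) = 2 + 6*(-21/8*4) = 2 + 6*(-21/2) = 2 - 63 = -61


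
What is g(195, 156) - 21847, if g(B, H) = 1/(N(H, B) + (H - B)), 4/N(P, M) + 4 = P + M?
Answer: -295568410/13529 ≈ -21847.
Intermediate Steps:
N(P, M) = 4/(-4 + M + P) (N(P, M) = 4/(-4 + (P + M)) = 4/(-4 + (M + P)) = 4/(-4 + M + P))
g(B, H) = 1/(H - B + 4/(-4 + B + H)) (g(B, H) = 1/(4/(-4 + B + H) + (H - B)) = 1/(H - B + 4/(-4 + B + H)))
g(195, 156) - 21847 = (-4 + 195 + 156)/(4 + (156 - 1*195)*(-4 + 195 + 156)) - 21847 = 347/(4 + (156 - 195)*347) - 21847 = 347/(4 - 39*347) - 21847 = 347/(4 - 13533) - 21847 = 347/(-13529) - 21847 = -1/13529*347 - 21847 = -347/13529 - 21847 = -295568410/13529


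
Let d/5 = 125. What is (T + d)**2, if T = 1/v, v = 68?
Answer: 1806335001/4624 ≈ 3.9064e+5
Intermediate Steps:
d = 625 (d = 5*125 = 625)
T = 1/68 ≈ 0.014706
(T + d)**2 = (1/68 + 625)**2 = (42501/68)**2 = 1806335001/4624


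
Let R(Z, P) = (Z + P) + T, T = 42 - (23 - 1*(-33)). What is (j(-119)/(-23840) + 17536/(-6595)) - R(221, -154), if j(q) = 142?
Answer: -875190913/15722480 ≈ -55.665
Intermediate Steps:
T = -14 (T = 42 - (23 + 33) = 42 - 1*56 = 42 - 56 = -14)
R(Z, P) = -14 + P + Z (R(Z, P) = (Z + P) - 14 = (P + Z) - 14 = -14 + P + Z)
(j(-119)/(-23840) + 17536/(-6595)) - R(221, -154) = (142/(-23840) + 17536/(-6595)) - (-14 - 154 + 221) = (142*(-1/23840) + 17536*(-1/6595)) - 1*53 = (-71/11920 - 17536/6595) - 53 = -41899473/15722480 - 53 = -875190913/15722480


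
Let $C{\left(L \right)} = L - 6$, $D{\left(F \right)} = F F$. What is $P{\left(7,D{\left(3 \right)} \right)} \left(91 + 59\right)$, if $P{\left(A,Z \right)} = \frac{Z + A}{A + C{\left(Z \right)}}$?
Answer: $240$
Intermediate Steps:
$D{\left(F \right)} = F^{2}$
$C{\left(L \right)} = -6 + L$ ($C{\left(L \right)} = L - 6 = -6 + L$)
$P{\left(A,Z \right)} = \frac{A + Z}{-6 + A + Z}$ ($P{\left(A,Z \right)} = \frac{Z + A}{A + \left(-6 + Z\right)} = \frac{A + Z}{-6 + A + Z}$)
$P{\left(7,D{\left(3 \right)} \right)} \left(91 + 59\right) = \frac{7 + 3^{2}}{-6 + 7 + 3^{2}} \left(91 + 59\right) = \frac{7 + 9}{-6 + 7 + 9} \cdot 150 = \frac{1}{10} \cdot 16 \cdot 150 = \frac{8}{5} \cdot 150 = 240$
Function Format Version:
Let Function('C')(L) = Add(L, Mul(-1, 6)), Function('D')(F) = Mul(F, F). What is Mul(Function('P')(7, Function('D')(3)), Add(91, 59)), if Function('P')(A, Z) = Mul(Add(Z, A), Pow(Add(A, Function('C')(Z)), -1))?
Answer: 240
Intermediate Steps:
Function('D')(F) = Pow(F, 2)
Function('C')(L) = Add(-6, L) (Function('C')(L) = Add(L, -6) = Add(-6, L))
Function('P')(A, Z) = Mul(Pow(Add(-6, A, Z), -1), Add(A, Z)) (Function('P')(A, Z) = Mul(Add(Z, A), Pow(Add(A, Add(-6, Z)), -1)) = Mul(Add(A, Z), Pow(Add(-6, A, Z), -1)) = Mul(Pow(Add(-6, A, Z), -1), Add(A, Z)))
Mul(Function('P')(7, Function('D')(3)), Add(91, 59)) = Mul(Mul(Pow(Add(-6, 7, Pow(3, 2)), -1), Add(7, Pow(3, 2))), Add(91, 59)) = Mul(Mul(Pow(Add(-6, 7, 9), -1), Add(7, 9)), 150) = Mul(Mul(Pow(10, -1), 16), 150) = Mul(Mul(Rational(1, 10), 16), 150) = Mul(Rational(8, 5), 150) = 240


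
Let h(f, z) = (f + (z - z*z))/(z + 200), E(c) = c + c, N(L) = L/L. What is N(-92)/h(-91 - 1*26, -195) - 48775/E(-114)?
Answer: 207765115/971204 ≈ 213.93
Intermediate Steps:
N(L) = 1
E(c) = 2*c
h(f, z) = (f + z - z²)/(200 + z) (h(f, z) = (f + (z - z²))/(200 + z) = (f + z - z²)/(200 + z))
N(-92)/h(-91 - 1*26, -195) - 48775/E(-114) = 1/(((-91 - 1*26) - 195 - 1*(-195)²)/(200 - 195)) - 48775/(2*(-114)) = 1/(((-91 - 26) - 195 - 1*38025)/5) - 48775/(-228) = 1/((-117 - 195 - 38025)/5) - 48775*(-1/228) = 1/((⅕)*(-38337)) + 48775/228 = 1/(-38337/5) + 48775/228 = 1*(-5/38337) + 48775/228 = -5/38337 + 48775/228 = 207765115/971204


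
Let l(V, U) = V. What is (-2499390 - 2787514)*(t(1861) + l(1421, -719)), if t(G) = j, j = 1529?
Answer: -15596366800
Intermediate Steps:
t(G) = 1529
(-2499390 - 2787514)*(t(1861) + l(1421, -719)) = (-2499390 - 2787514)*(1529 + 1421) = -5286904*2950 = -15596366800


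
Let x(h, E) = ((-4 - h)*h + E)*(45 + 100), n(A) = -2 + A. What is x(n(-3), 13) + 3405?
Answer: 4565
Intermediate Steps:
x(h, E) = 145*E + 145*h*(-4 - h) (x(h, E) = (h*(-4 - h) + E)*145 = (E + h*(-4 - h))*145 = 145*E + 145*h*(-4 - h))
x(n(-3), 13) + 3405 = (-580*(-2 - 3) - 145*(-2 - 3)² + 145*13) + 3405 = (-580*(-5) - 145*(-5)² + 1885) + 3405 = (2900 - 145*25 + 1885) + 3405 = (2900 - 3625 + 1885) + 3405 = 1160 + 3405 = 4565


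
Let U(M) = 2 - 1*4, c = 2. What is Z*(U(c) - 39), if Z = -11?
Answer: 451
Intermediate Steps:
U(M) = -2 (U(M) = 2 - 4 = -2)
Z*(U(c) - 39) = -11*(-2 - 39) = -11*(-41) = 451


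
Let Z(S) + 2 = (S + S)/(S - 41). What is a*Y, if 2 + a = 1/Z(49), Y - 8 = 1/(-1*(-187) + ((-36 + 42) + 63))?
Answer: -79911/5248 ≈ -15.227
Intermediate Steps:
Z(S) = -2 + 2*S/(-41 + S) (Z(S) = -2 + (S + S)/(S - 41) = -2 + (2*S)/(-41 + S) = -2 + 2*S/(-41 + S))
Y = 2049/256 (Y = 8 + 1/(-1*(-187) + ((-36 + 42) + 63)) = 8 + 1/(187 + (6 + 63)) = 8 + 1/(187 + 69) = 8 + 1/256 = 2049/256 ≈ 8.0039)
a = -78/41 (a = -2 + 1/(82/(-41 + 49)) = -2 + 1/(82/8) = -2 + 1/(82*(1/8)) = -2 + 1/(41/4) = -2 + 4/41 = -78/41 ≈ -1.9024)
a*Y = -78/41*2049/256 = -79911/5248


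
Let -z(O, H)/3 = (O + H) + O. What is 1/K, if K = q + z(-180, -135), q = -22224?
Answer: -1/20739 ≈ -4.8218e-5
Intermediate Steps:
z(O, H) = -6*O - 3*H (z(O, H) = -3*((O + H) + O) = -3*((H + O) + O) = -3*(H + 2*O) = -6*O - 3*H)
K = -20739 (K = -22224 + (-6*(-180) - 3*(-135)) = -22224 + (1080 + 405) = -22224 + 1485 = -20739)
1/K = 1/(-20739) = -1/20739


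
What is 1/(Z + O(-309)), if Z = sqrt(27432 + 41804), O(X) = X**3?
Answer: -29503629/870464124100405 - 2*sqrt(17309)/870464124100405 ≈ -3.3894e-8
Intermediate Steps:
Z = 2*sqrt(17309) (Z = sqrt(69236) = 2*sqrt(17309) ≈ 263.13)
1/(Z + O(-309)) = 1/(2*sqrt(17309) + (-309)**3) = 1/(2*sqrt(17309) - 29503629) = 1/(-29503629 + 2*sqrt(17309))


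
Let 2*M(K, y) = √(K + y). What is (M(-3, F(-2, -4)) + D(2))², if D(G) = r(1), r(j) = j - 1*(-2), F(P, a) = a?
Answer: (6 + I*√7)²/4 ≈ 7.25 + 7.9373*I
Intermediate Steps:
r(j) = 2 + j (r(j) = j + 2 = 2 + j)
D(G) = 3 (D(G) = 2 + 1 = 3)
M(K, y) = √(K + y)/2
(M(-3, F(-2, -4)) + D(2))² = (√(-3 - 4)/2 + 3)² = (√(-7)/2 + 3)² = ((I*√7)/2 + 3)² = (I*√7/2 + 3)² = (3 + I*√7/2)²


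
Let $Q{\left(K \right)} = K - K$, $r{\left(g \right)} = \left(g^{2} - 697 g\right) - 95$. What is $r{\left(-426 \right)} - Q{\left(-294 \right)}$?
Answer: $478303$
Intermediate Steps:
$r{\left(g \right)} = -95 + g^{2} - 697 g$
$Q{\left(K \right)} = 0$
$r{\left(-426 \right)} - Q{\left(-294 \right)} = \left(-95 + \left(-426\right)^{2} - -296922\right) - 0 = \left(-95 + 181476 + 296922\right) + 0 = 478303 + 0 = 478303$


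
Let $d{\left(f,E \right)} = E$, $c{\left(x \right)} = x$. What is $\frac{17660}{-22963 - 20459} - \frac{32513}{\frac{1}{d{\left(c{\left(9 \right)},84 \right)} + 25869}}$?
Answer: $- \frac{18319956508909}{21711} \approx -8.4381 \cdot 10^{8}$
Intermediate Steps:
$\frac{17660}{-22963 - 20459} - \frac{32513}{\frac{1}{d{\left(c{\left(9 \right)},84 \right)} + 25869}} = \frac{17660}{-22963 - 20459} - \frac{32513}{\frac{1}{84 + 25869}} = \frac{17660}{-22963 - 20459} - \frac{32513}{\frac{1}{25953}} = \frac{17660}{-43422} - 32513 \frac{1}{\frac{1}{25953}} = 17660 \left(- \frac{1}{43422}\right) - 843809889 = - \frac{8830}{21711} - 843809889 = - \frac{18319956508909}{21711}$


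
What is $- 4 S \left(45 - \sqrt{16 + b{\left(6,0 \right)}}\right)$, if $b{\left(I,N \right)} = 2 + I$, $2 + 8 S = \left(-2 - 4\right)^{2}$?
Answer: $-765 + 34 \sqrt{6} \approx -681.72$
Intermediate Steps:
$S = \frac{17}{4}$ ($S = - \frac{1}{4} + \frac{\left(-2 - 4\right)^{2}}{8} = - \frac{1}{4} + \frac{\left(-6\right)^{2}}{8} = - \frac{1}{4} + \frac{1}{8} \cdot 36 = - \frac{1}{4} + \frac{9}{2} = \frac{17}{4} \approx 4.25$)
$- 4 S \left(45 - \sqrt{16 + b{\left(6,0 \right)}}\right) = - 4 \frac{17 \left(45 - \sqrt{16 + \left(2 + 6\right)}\right)}{4} = - 4 \frac{17 \left(45 - \sqrt{16 + 8}\right)}{4} = - 4 \frac{17 \left(45 - \sqrt{24}\right)}{4} = - 4 \frac{17 \left(45 - 2 \sqrt{6}\right)}{4} = - 4 \left(\frac{765}{4} - \frac{17 \sqrt{6}}{2}\right) = -765 + 34 \sqrt{6}$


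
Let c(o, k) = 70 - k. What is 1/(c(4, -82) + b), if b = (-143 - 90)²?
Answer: 1/54441 ≈ 1.8369e-5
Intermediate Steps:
b = 54289 (b = (-233)² = 54289)
1/(c(4, -82) + b) = 1/((70 - 1*(-82)) + 54289) = 1/((70 + 82) + 54289) = 1/(152 + 54289) = 1/54441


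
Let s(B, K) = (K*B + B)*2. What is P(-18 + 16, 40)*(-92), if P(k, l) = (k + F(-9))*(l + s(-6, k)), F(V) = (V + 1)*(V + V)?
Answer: -679328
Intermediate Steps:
F(V) = 2*V*(1 + V) (F(V) = (1 + V)*(2*V) = 2*V*(1 + V))
s(B, K) = 2*B + 2*B*K (s(B, K) = (B*K + B)*2 = (B + B*K)*2 = 2*B + 2*B*K)
P(k, l) = (144 + k)*(-12 + l - 12*k) (P(k, l) = (k + 2*(-9)*(1 - 9))*(l + 2*(-6)*(1 + k)) = (k + 2*(-9)*(-8))*(l + (-12 - 12*k)) = (k + 144)*(-12 + l - 12*k) = (144 + k)*(-12 + l - 12*k))
P(-18 + 16, 40)*(-92) = (-1728 - 1740*(-18 + 16) - 12*(-18 + 16)² + 144*40 + (-18 + 16)*40)*(-92) = (-1728 - 1740*(-2) - 12*(-2)² + 5760 - 2*40)*(-92) = (-1728 + 3480 - 12*4 + 5760 - 80)*(-92) = (-1728 + 3480 - 48 + 5760 - 80)*(-92) = 7384*(-92) = -679328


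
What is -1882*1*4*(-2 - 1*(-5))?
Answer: -22584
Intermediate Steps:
-1882*1*4*(-2 - 1*(-5)) = -7528*(-2 + 5) = -7528*3 = -1882*12 = -22584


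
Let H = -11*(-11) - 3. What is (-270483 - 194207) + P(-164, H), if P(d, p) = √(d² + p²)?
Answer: -464690 + 2*√10205 ≈ -4.6449e+5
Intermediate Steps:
H = 118 (H = 121 - 3 = 118)
(-270483 - 194207) + P(-164, H) = (-270483 - 194207) + √((-164)² + 118²) = -464690 + √(26896 + 13924) = -464690 + √40820 = -464690 + 2*√10205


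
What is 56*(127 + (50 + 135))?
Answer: 17472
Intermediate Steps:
56*(127 + (50 + 135)) = 56*(127 + 185) = 56*312 = 17472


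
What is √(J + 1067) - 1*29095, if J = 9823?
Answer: -29095 + 33*√10 ≈ -28991.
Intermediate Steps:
√(J + 1067) - 1*29095 = √(9823 + 1067) - 1*29095 = √10890 - 29095 = 33*√10 - 29095 = -29095 + 33*√10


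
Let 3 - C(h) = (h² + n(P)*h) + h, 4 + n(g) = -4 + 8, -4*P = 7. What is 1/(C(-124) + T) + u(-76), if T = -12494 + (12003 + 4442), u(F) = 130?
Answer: 1468739/11298 ≈ 130.00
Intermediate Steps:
P = -7/4 (P = -¼*7 = -7/4 ≈ -1.7500)
n(g) = 0 (n(g) = -4 + (-4 + 8) = -4 + 4 = 0)
C(h) = 3 - h - h² (C(h) = 3 - ((h² + 0*h) + h) = 3 - ((h² + 0) + h) = 3 - (h² + h) = 3 - (h + h²) = 3 + (-h - h²) = 3 - h - h²)
T = 3951 (T = -12494 + 16445 = 3951)
1/(C(-124) + T) + u(-76) = 1/((3 - 1*(-124) - 1*(-124)²) + 3951) + 130 = 1/((3 + 124 - 1*15376) + 3951) + 130 = 1/((3 + 124 - 15376) + 3951) + 130 = 1/(-15249 + 3951) + 130 = 1/(-11298) + 130 = -1/11298 + 130 = 1468739/11298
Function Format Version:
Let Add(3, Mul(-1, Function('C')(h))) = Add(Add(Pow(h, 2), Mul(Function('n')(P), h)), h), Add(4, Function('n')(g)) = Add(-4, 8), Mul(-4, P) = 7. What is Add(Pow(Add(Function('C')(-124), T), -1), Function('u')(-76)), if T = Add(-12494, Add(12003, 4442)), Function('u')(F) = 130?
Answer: Rational(1468739, 11298) ≈ 130.00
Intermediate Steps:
P = Rational(-7, 4) (P = Mul(Rational(-1, 4), 7) = Rational(-7, 4) ≈ -1.7500)
Function('n')(g) = 0 (Function('n')(g) = Add(-4, Add(-4, 8)) = Add(-4, 4) = 0)
Function('C')(h) = Add(3, Mul(-1, h), Mul(-1, Pow(h, 2))) (Function('C')(h) = Add(3, Mul(-1, Add(Add(Pow(h, 2), Mul(0, h)), h))) = Add(3, Mul(-1, Add(Add(Pow(h, 2), 0), h))) = Add(3, Mul(-1, Add(Pow(h, 2), h))) = Add(3, Mul(-1, Add(h, Pow(h, 2)))) = Add(3, Add(Mul(-1, h), Mul(-1, Pow(h, 2)))) = Add(3, Mul(-1, h), Mul(-1, Pow(h, 2))))
T = 3951 (T = Add(-12494, 16445) = 3951)
Add(Pow(Add(Function('C')(-124), T), -1), Function('u')(-76)) = Add(Pow(Add(Add(3, Mul(-1, -124), Mul(-1, Pow(-124, 2))), 3951), -1), 130) = Add(Pow(Add(Add(3, 124, Mul(-1, 15376)), 3951), -1), 130) = Add(Pow(Add(Add(3, 124, -15376), 3951), -1), 130) = Add(Pow(Add(-15249, 3951), -1), 130) = Add(Pow(-11298, -1), 130) = Add(Rational(-1, 11298), 130) = Rational(1468739, 11298)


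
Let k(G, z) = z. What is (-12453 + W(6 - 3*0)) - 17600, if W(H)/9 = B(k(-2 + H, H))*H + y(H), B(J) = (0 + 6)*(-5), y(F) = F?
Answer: -31619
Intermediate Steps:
B(J) = -30 (B(J) = 6*(-5) = -30)
W(H) = -261*H (W(H) = 9*(-30*H + H) = 9*(-29*H) = -261*H)
(-12453 + W(6 - 3*0)) - 17600 = (-12453 - 261*(6 - 3*0)) - 17600 = (-12453 - 261*(6 + 0)) - 17600 = (-12453 - 261*6) - 17600 = (-12453 - 1566) - 17600 = -14019 - 17600 = -31619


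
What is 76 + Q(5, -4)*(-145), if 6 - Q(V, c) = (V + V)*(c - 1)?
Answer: -8044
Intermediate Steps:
Q(V, c) = 6 - 2*V*(-1 + c) (Q(V, c) = 6 - (V + V)*(c - 1) = 6 - 2*V*(-1 + c))
76 + Q(5, -4)*(-145) = 76 + (6 + 2*5 - 2*5*(-4))*(-145) = 76 + (6 + 10 + 40)*(-145) = 76 + 56*(-145) = 76 - 8120 = -8044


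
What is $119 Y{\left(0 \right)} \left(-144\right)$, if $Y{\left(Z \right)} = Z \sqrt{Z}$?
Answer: $0$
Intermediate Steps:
$Y{\left(Z \right)} = Z^{\frac{3}{2}}$
$119 Y{\left(0 \right)} \left(-144\right) = 119 \cdot 0^{\frac{3}{2}} \left(-144\right) = 119 \cdot 0 \left(-144\right) = 0 \left(-144\right) = 0$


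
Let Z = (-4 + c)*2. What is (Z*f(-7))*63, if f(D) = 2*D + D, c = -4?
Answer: 21168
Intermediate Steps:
Z = -16 (Z = (-4 - 4)*2 = -8*2 = -16)
f(D) = 3*D
(Z*f(-7))*63 = -48*(-7)*63 = -16*(-21)*63 = 336*63 = 21168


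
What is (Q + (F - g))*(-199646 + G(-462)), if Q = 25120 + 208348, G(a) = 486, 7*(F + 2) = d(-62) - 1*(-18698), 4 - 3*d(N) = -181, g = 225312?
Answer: -45311489080/21 ≈ -2.1577e+9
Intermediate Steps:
d(N) = 185/3 (d(N) = 4/3 - 1/3*(-181) = 4/3 + 181/3 = 185/3)
F = 56237/21 (F = -2 + (185/3 - 1*(-18698))/7 = -2 + (185/3 + 18698)/7 = -2 + (1/7)*(56279/3) = -2 + 56279/21 = 56237/21 ≈ 2678.0)
Q = 233468
(Q + (F - g))*(-199646 + G(-462)) = (233468 + (56237/21 - 1*225312))*(-199646 + 486) = (233468 + (56237/21 - 225312))*(-199160) = (233468 - 4675315/21)*(-199160) = (227513/21)*(-199160) = -45311489080/21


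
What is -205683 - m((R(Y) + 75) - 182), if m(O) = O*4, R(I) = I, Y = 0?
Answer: -205255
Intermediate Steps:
m(O) = 4*O
-205683 - m((R(Y) + 75) - 182) = -205683 - 4*((0 + 75) - 182) = -205683 - 4*(75 - 182) = -205683 - 4*(-107) = -205683 - 1*(-428) = -205683 + 428 = -205255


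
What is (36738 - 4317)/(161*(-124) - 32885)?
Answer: -32421/52849 ≈ -0.61346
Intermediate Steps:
(36738 - 4317)/(161*(-124) - 32885) = 32421/(-19964 - 32885) = 32421/(-52849) = 32421*(-1/52849) = -32421/52849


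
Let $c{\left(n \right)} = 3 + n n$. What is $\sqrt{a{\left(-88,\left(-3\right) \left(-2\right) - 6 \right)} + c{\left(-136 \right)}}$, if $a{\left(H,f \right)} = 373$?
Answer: $2 \sqrt{4718} \approx 137.38$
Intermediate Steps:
$c{\left(n \right)} = 3 + n^{2}$
$\sqrt{a{\left(-88,\left(-3\right) \left(-2\right) - 6 \right)} + c{\left(-136 \right)}} = \sqrt{373 + \left(3 + \left(-136\right)^{2}\right)} = \sqrt{373 + \left(3 + 18496\right)} = \sqrt{373 + 18499} = \sqrt{18872} = 2 \sqrt{4718}$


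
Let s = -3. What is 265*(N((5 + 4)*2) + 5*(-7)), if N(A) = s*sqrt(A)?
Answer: -9275 - 2385*sqrt(2) ≈ -12648.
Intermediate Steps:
N(A) = -3*sqrt(A)
265*(N((5 + 4)*2) + 5*(-7)) = 265*(-3*sqrt(2)*sqrt(5 + 4) + 5*(-7)) = 265*(-3*3*sqrt(2) - 35) = 265*(-9*sqrt(2) - 35) = 265*(-35 - 9*sqrt(2)) = -9275 - 2385*sqrt(2)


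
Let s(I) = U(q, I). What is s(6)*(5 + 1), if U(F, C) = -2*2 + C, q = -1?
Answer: 12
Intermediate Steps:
U(F, C) = -4 + C
s(I) = -4 + I
s(6)*(5 + 1) = (-4 + 6)*(5 + 1) = 2*6 = 12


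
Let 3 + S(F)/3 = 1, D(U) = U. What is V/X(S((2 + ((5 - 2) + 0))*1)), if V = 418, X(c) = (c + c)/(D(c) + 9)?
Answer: -209/2 ≈ -104.50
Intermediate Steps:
S(F) = -6 (S(F) = -9 + 3*1 = -9 + 3 = -6)
X(c) = 2*c/(9 + c) (X(c) = (c + c)/(c + 9) = (2*c)/(9 + c) = 2*c/(9 + c))
V/X(S((2 + ((5 - 2) + 0))*1)) = 418/((2*(-6)/(9 - 6))) = 418/((2*(-6)/3)) = 418/((2*(-6)*(⅓))) = 418/(-4) = 418*(-¼) = -209/2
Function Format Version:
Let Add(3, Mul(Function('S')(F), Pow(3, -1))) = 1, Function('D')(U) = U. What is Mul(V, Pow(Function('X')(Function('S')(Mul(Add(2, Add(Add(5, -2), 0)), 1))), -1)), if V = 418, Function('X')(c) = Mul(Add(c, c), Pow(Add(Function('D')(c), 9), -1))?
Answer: Rational(-209, 2) ≈ -104.50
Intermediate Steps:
Function('S')(F) = -6 (Function('S')(F) = Add(-9, Mul(3, 1)) = Add(-9, 3) = -6)
Function('X')(c) = Mul(2, c, Pow(Add(9, c), -1)) (Function('X')(c) = Mul(Add(c, c), Pow(Add(c, 9), -1)) = Mul(Mul(2, c), Pow(Add(9, c), -1)) = Mul(2, c, Pow(Add(9, c), -1)))
Mul(V, Pow(Function('X')(Function('S')(Mul(Add(2, Add(Add(5, -2), 0)), 1))), -1)) = Mul(418, Pow(Mul(2, -6, Pow(Add(9, -6), -1)), -1)) = Mul(418, Pow(Mul(2, -6, Pow(3, -1)), -1)) = Mul(418, Pow(Mul(2, -6, Rational(1, 3)), -1)) = Mul(418, Pow(-4, -1)) = Mul(418, Rational(-1, 4)) = Rational(-209, 2)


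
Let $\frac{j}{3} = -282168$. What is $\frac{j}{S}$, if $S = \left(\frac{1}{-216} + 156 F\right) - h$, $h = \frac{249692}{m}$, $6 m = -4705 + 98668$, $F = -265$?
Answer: $\frac{5726883985344}{279786888505} \approx 20.469$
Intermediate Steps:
$j = -846504$ ($j = 3 \left(-282168\right) = -846504$)
$m = \frac{31321}{2}$ ($m = \frac{-4705 + 98668}{6} = \frac{1}{6} \cdot 93963 = \frac{31321}{2} \approx 15661.0$)
$h = \frac{499384}{31321}$ ($h = \frac{249692}{\frac{31321}{2}} = 249692 \cdot \frac{2}{31321} = \frac{499384}{31321} \approx 15.944$)
$S = - \frac{279786888505}{6765336}$ ($S = \left(\frac{1}{-216} + 156 \left(-265\right)\right) - \frac{499384}{31321} = \left(- \frac{1}{216} - 41340\right) - \frac{499384}{31321} = - \frac{8929441}{216} - \frac{499384}{31321} = - \frac{279786888505}{6765336} \approx -41356.0$)
$\frac{j}{S} = - \frac{846504}{- \frac{279786888505}{6765336}} = \left(-846504\right) \left(- \frac{6765336}{279786888505}\right) = \frac{5726883985344}{279786888505}$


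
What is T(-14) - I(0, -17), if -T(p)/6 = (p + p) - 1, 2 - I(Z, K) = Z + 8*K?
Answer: 36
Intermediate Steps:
I(Z, K) = 2 - Z - 8*K (I(Z, K) = 2 - (Z + 8*K) = 2 + (-Z - 8*K) = 2 - Z - 8*K)
T(p) = 6 - 12*p (T(p) = -6*((p + p) - 1) = -6*(2*p - 1) = -6*(-1 + 2*p) = 6 - 12*p)
T(-14) - I(0, -17) = (6 - 12*(-14)) - (2 - 1*0 - 8*(-17)) = (6 + 168) - (2 + 0 + 136) = 174 - 1*138 = 174 - 138 = 36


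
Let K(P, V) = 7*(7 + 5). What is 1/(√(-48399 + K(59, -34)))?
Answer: -I*√48315/48315 ≈ -0.0045495*I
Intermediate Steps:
K(P, V) = 84 (K(P, V) = 7*12 = 84)
1/(√(-48399 + K(59, -34))) = 1/(√(-48399 + 84)) = 1/(√(-48315)) = 1/(I*√48315) = -I*√48315/48315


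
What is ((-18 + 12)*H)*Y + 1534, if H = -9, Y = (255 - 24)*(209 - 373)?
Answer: -2044202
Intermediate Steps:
Y = -37884 (Y = 231*(-164) = -37884)
((-18 + 12)*H)*Y + 1534 = ((-18 + 12)*(-9))*(-37884) + 1534 = -6*(-9)*(-37884) + 1534 = 54*(-37884) + 1534 = -2045736 + 1534 = -2044202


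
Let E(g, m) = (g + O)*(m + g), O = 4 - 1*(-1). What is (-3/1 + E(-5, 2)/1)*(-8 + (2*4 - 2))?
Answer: 6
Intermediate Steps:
O = 5 (O = 4 + 1 = 5)
E(g, m) = (5 + g)*(g + m) (E(g, m) = (g + 5)*(m + g) = (5 + g)*(g + m))
(-3/1 + E(-5, 2)/1)*(-8 + (2*4 - 2)) = (-3/1 + ((-5)² + 5*(-5) + 5*2 - 5*2)/1)*(-8 + (2*4 - 2)) = (-3*1 + (25 - 25 + 10 - 10)*1)*(-8 + (8 - 2)) = (-3 + 0*1)*(-8 + 6) = (-3 + 0)*(-2) = -3*(-2) = 6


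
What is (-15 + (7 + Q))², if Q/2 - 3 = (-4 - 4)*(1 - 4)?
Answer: 2116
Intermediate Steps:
Q = 54 (Q = 6 + 2*((-4 - 4)*(1 - 4)) = 6 + 2*(-8*(-3)) = 6 + 2*24 = 6 + 48 = 54)
(-15 + (7 + Q))² = (-15 + (7 + 54))² = (-15 + 61)² = 46² = 2116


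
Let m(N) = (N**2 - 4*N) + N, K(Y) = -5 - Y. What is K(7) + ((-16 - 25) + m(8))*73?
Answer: -85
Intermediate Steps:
m(N) = N**2 - 3*N
K(7) + ((-16 - 25) + m(8))*73 = (-5 - 1*7) + ((-16 - 25) + 8*(-3 + 8))*73 = (-5 - 7) + (-41 + 8*5)*73 = -12 + (-41 + 40)*73 = -12 - 1*73 = -12 - 73 = -85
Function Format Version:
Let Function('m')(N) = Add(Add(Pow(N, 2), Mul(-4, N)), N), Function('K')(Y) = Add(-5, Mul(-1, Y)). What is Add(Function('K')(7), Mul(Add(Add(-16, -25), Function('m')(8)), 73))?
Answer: -85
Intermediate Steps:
Function('m')(N) = Add(Pow(N, 2), Mul(-3, N))
Add(Function('K')(7), Mul(Add(Add(-16, -25), Function('m')(8)), 73)) = Add(Add(-5, Mul(-1, 7)), Mul(Add(Add(-16, -25), Mul(8, Add(-3, 8))), 73)) = Add(Add(-5, -7), Mul(Add(-41, Mul(8, 5)), 73)) = Add(-12, Mul(Add(-41, 40), 73)) = Add(-12, Mul(-1, 73)) = Add(-12, -73) = -85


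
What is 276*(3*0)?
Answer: 0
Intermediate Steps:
276*(3*0) = 276*0 = 0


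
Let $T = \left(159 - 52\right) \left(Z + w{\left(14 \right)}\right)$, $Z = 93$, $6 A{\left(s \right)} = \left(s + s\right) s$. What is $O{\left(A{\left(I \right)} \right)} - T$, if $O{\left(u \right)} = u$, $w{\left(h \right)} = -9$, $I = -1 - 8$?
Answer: $-8961$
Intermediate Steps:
$I = -9$ ($I = -1 - 8 = -9$)
$A{\left(s \right)} = \frac{s^{2}}{3}$ ($A{\left(s \right)} = \frac{\left(s + s\right) s}{6} = \frac{2 s s}{6} = \frac{2 s^{2}}{6} = \frac{s^{2}}{3}$)
$T = 8988$ ($T = \left(159 - 52\right) \left(93 - 9\right) = 107 \cdot 84 = 8988$)
$O{\left(A{\left(I \right)} \right)} - T = \frac{\left(-9\right)^{2}}{3} - 8988 = \frac{1}{3} \cdot 81 - 8988 = 27 - 8988 = -8961$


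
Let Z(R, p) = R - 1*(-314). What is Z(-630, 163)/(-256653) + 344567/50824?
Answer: 88450214635/13044132072 ≈ 6.7808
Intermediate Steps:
Z(R, p) = 314 + R (Z(R, p) = R + 314 = 314 + R)
Z(-630, 163)/(-256653) + 344567/50824 = (314 - 630)/(-256653) + 344567/50824 = -316*(-1/256653) + 344567*(1/50824) = 316/256653 + 344567/50824 = 88450214635/13044132072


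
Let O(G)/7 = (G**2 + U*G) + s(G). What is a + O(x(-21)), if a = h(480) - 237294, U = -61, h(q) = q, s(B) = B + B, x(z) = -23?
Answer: -223612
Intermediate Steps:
s(B) = 2*B
O(G) = -413*G + 7*G**2 (O(G) = 7*((G**2 - 61*G) + 2*G) = 7*(G**2 - 59*G) = -413*G + 7*G**2)
a = -236814 (a = 480 - 237294 = -236814)
a + O(x(-21)) = -236814 + 7*(-23)*(-59 - 23) = -236814 + 7*(-23)*(-82) = -236814 + 13202 = -223612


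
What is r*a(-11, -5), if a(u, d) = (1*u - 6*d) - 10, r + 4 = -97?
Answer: -909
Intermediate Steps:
r = -101 (r = -4 - 97 = -101)
a(u, d) = -10 + u - 6*d (a(u, d) = (u - 6*d) - 10 = -10 + u - 6*d)
r*a(-11, -5) = -101*(-10 - 11 - 6*(-5)) = -101*(-10 - 11 + 30) = -101*9 = -909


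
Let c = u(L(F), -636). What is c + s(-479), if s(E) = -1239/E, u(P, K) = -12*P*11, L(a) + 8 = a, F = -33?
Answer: 2593587/479 ≈ 5414.6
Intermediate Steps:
L(a) = -8 + a
u(P, K) = -132*P
c = 5412 (c = -132*(-8 - 33) = -132*(-41) = 5412)
c + s(-479) = 5412 - 1239/(-479) = 5412 - 1239*(-1/479) = 5412 + 1239/479 = 2593587/479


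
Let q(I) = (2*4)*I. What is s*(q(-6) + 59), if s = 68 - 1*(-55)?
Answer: 1353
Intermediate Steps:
s = 123 (s = 68 + 55 = 123)
q(I) = 8*I
s*(q(-6) + 59) = 123*(8*(-6) + 59) = 123*(-48 + 59) = 123*11 = 1353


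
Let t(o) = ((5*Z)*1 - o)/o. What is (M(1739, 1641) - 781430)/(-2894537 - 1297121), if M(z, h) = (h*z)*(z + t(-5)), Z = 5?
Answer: -4944678937/4191658 ≈ -1179.6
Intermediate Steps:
t(o) = (25 - o)/o (t(o) = ((5*5)*1 - o)/o = (25*1 - o)/o = (25 - o)/o)
M(z, h) = h*z*(-6 + z) (M(z, h) = (h*z)*(z + (25 - 1*(-5))/(-5)) = (h*z)*(z - (25 + 5)/5) = (h*z)*(z - ⅕*30) = (h*z)*(z - 6) = (h*z)*(-6 + z) = h*z*(-6 + z))
(M(1739, 1641) - 781430)/(-2894537 - 1297121) = (1641*1739*(-6 + 1739) - 781430)/(-2894537 - 1297121) = (1641*1739*1733 - 781430)/(-4191658) = (4945460367 - 781430)*(-1/4191658) = 4944678937*(-1/4191658) = -4944678937/4191658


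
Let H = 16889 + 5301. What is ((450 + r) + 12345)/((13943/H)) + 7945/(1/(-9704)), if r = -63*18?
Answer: -1074722560450/13943 ≈ -7.7080e+7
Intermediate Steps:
H = 22190
r = -1134
((450 + r) + 12345)/((13943/H)) + 7945/(1/(-9704)) = ((450 - 1134) + 12345)/((13943/22190)) + 7945/(1/(-9704)) = (-684 + 12345)/((13943*(1/22190))) + 7945/(-1/9704) = 11661/(13943/22190) + 7945*(-9704) = 11661*(22190/13943) - 77098280 = 258757590/13943 - 77098280 = -1074722560450/13943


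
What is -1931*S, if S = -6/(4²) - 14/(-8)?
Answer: -21241/8 ≈ -2655.1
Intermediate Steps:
S = 11/8 (S = -6/16 - 14*(-⅛) = -6*1/16 + 7/4 = -3/8 + 7/4 = 11/8 ≈ 1.3750)
-1931*S = -1931*11/8 = -21241/8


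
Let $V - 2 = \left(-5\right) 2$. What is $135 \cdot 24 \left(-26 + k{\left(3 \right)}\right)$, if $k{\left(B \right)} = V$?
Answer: $-110160$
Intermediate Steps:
$V = -8$ ($V = 2 - 10 = -8$)
$k{\left(B \right)} = -8$
$135 \cdot 24 \left(-26 + k{\left(3 \right)}\right) = 135 \cdot 24 \left(-26 - 8\right) = 135 \cdot 24 \left(-34\right) = 135 \left(-816\right) = -110160$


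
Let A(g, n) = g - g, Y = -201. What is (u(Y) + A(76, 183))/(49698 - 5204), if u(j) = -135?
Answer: -135/44494 ≈ -0.0030341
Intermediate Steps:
A(g, n) = 0
(u(Y) + A(76, 183))/(49698 - 5204) = (-135 + 0)/(49698 - 5204) = -135/44494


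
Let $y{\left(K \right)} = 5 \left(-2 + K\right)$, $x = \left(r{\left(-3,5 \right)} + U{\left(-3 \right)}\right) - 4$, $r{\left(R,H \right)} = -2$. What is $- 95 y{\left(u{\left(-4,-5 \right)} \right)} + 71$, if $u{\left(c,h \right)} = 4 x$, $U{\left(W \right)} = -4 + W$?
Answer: $25721$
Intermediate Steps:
$x = -13$ ($x = \left(-2 - 7\right) - 4 = -9 - 4 = -13$)
$u{\left(c,h \right)} = -52$ ($u{\left(c,h \right)} = 4 \left(-13\right) = -52$)
$y{\left(K \right)} = -10 + 5 K$
$- 95 y{\left(u{\left(-4,-5 \right)} \right)} + 71 = - 95 \left(-10 + 5 \left(-52\right)\right) + 71 = - 95 \left(-10 - 260\right) + 71 = \left(-95\right) \left(-270\right) + 71 = 25650 + 71 = 25721$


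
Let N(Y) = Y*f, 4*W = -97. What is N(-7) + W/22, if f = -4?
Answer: 2367/88 ≈ 26.898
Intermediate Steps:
W = -97/4 (W = (¼)*(-97) = -97/4 ≈ -24.250)
N(Y) = -4*Y (N(Y) = Y*(-4) = -4*Y)
N(-7) + W/22 = -4*(-7) - 97/4/22 = 28 - 97/4*1/22 = 28 - 97/88 = 2367/88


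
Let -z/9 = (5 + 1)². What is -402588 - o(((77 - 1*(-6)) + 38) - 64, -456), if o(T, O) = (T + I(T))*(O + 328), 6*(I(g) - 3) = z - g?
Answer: -403036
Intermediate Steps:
z = -324 (z = -9*(5 + 1)² = -9*6² = -9*36 = -324)
I(g) = -51 - g/6 (I(g) = 3 + (-324 - g)/6 = 3 + (-54 - g/6) = -51 - g/6)
o(T, O) = (-51 + 5*T/6)*(328 + O) (o(T, O) = (T + (-51 - T/6))*(O + 328) = (-51 + 5*T/6)*(328 + O))
-402588 - o(((77 - 1*(-6)) + 38) - 64, -456) = -402588 - (-16728 - 51*(-456) + 820*(((77 - 1*(-6)) + 38) - 64)/3 + (⅚)*(-456)*(((77 - 1*(-6)) + 38) - 64)) = -402588 - (-16728 + 23256 + 820*(((77 + 6) + 38) - 64)/3 + (⅚)*(-456)*(((77 + 6) + 38) - 64)) = -402588 - (-16728 + 23256 + 820*((83 + 38) - 64)/3 + (⅚)*(-456)*((83 + 38) - 64)) = -402588 - (-16728 + 23256 + 820*(121 - 64)/3 + (⅚)*(-456)*(121 - 64)) = -402588 - (-16728 + 23256 + (820/3)*57 + (⅚)*(-456)*57) = -402588 - (-16728 + 23256 + 15580 - 21660) = -402588 - 1*448 = -402588 - 448 = -403036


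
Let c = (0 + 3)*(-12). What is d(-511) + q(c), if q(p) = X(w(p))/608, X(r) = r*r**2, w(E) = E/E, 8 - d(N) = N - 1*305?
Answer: 500993/608 ≈ 824.00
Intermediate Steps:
c = -36 (c = 3*(-12) = -36)
d(N) = 313 - N (d(N) = 8 - (N - 1*305) = 8 - (N - 305) = 8 - (-305 + N) = 8 + (305 - N) = 313 - N)
w(E) = 1
X(r) = r**3
q(p) = 1/608 (q(p) = 1**3/608 = 1*(1/608) = 1/608)
d(-511) + q(c) = (313 - 1*(-511)) + 1/608 = (313 + 511) + 1/608 = 824 + 1/608 = 500993/608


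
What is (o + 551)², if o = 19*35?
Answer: 1478656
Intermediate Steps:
o = 665
(o + 551)² = (665 + 551)² = 1216² = 1478656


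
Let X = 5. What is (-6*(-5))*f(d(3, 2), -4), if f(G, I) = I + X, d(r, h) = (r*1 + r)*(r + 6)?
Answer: 30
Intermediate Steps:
d(r, h) = 2*r*(6 + r) (d(r, h) = (r + r)*(6 + r) = (2*r)*(6 + r) = 2*r*(6 + r))
f(G, I) = 5 + I (f(G, I) = I + 5 = 5 + I)
(-6*(-5))*f(d(3, 2), -4) = (-6*(-5))*(5 - 4) = 30*1 = 30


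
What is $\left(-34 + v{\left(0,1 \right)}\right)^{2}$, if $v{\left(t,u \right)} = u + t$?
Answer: $1089$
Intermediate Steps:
$v{\left(t,u \right)} = t + u$
$\left(-34 + v{\left(0,1 \right)}\right)^{2} = \left(-34 + \left(0 + 1\right)\right)^{2} = \left(-34 + 1\right)^{2} = \left(-33\right)^{2} = 1089$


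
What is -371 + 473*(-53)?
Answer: -25440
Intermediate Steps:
-371 + 473*(-53) = -371 - 25069 = -25440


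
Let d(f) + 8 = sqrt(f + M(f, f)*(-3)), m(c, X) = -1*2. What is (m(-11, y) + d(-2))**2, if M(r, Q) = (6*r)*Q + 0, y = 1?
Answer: (10 - I*sqrt(74))**2 ≈ 26.0 - 172.05*I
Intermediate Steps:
m(c, X) = -2
M(r, Q) = 6*Q*r (M(r, Q) = 6*Q*r + 0 = 6*Q*r)
d(f) = -8 + sqrt(f - 18*f**2) (d(f) = -8 + sqrt(f + (6*f*f)*(-3)) = -8 + sqrt(f + (6*f**2)*(-3)) = -8 + sqrt(f - 18*f**2))
(m(-11, y) + d(-2))**2 = (-2 + (-8 + sqrt(-2*(1 - 18*(-2)))))**2 = (-2 + (-8 + sqrt(-2*(1 + 36))))**2 = (-2 + (-8 + sqrt(-2*37)))**2 = (-2 + (-8 + sqrt(-74)))**2 = (-2 + (-8 + I*sqrt(74)))**2 = (-10 + I*sqrt(74))**2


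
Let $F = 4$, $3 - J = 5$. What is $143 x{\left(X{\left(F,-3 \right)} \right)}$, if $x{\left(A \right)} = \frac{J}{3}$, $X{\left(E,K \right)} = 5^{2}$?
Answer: $- \frac{286}{3} \approx -95.333$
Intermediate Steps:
$J = -2$ ($J = 3 - 5 = -2$)
$X{\left(E,K \right)} = 25$
$x{\left(A \right)} = - \frac{2}{3}$
$143 x{\left(X{\left(F,-3 \right)} \right)} = 143 \left(- \frac{2}{3}\right) = - \frac{286}{3}$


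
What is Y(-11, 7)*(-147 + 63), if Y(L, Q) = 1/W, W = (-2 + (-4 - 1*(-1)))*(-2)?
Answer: -42/5 ≈ -8.4000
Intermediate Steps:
W = 10 (W = (-2 + (-4 + 1))*(-2) = (-2 - 3)*(-2) = -5*(-2) = 10)
Y(L, Q) = ⅒ (Y(L, Q) = 1/10 = ⅒)
Y(-11, 7)*(-147 + 63) = (-147 + 63)/10 = (⅒)*(-84) = -42/5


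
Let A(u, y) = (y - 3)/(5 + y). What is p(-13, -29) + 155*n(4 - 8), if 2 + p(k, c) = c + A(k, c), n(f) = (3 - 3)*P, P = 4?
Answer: -89/3 ≈ -29.667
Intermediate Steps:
A(u, y) = (-3 + y)/(5 + y)
n(f) = 0 (n(f) = (3 - 3)*4 = 0*4 = 0)
p(k, c) = -2 + c + (-3 + c)/(5 + c) (p(k, c) = -2 + (c + (-3 + c)/(5 + c)) = -2 + c + (-3 + c)/(5 + c))
p(-13, -29) + 155*n(4 - 8) = (-13 + (-29)² + 4*(-29))/(5 - 29) + 155*0 = (-13 + 841 - 116)/(-24) + 0 = -1/24*712 + 0 = -89/3 + 0 = -89/3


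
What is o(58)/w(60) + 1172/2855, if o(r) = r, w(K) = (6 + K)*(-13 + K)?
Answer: 1900567/4428105 ≈ 0.42921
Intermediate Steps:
w(K) = (-13 + K)*(6 + K)
o(58)/w(60) + 1172/2855 = 58/(-78 + 60**2 - 7*60) + 1172/2855 = 58/(-78 + 3600 - 420) + 1172*(1/2855) = 58/3102 + 1172/2855 = 58*(1/3102) + 1172/2855 = 29/1551 + 1172/2855 = 1900567/4428105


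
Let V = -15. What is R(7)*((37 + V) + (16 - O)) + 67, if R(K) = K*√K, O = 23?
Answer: 67 + 105*√7 ≈ 344.80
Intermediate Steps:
R(K) = K^(3/2)
R(7)*((37 + V) + (16 - O)) + 67 = 7^(3/2)*((37 - 15) + (16 - 1*23)) + 67 = (7*√7)*(22 + (16 - 23)) + 67 = (7*√7)*(22 - 7) + 67 = (7*√7)*15 + 67 = 105*√7 + 67 = 67 + 105*√7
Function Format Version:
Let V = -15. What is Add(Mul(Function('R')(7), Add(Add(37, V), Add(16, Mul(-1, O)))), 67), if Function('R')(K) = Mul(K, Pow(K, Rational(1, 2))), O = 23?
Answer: Add(67, Mul(105, Pow(7, Rational(1, 2)))) ≈ 344.80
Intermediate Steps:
Function('R')(K) = Pow(K, Rational(3, 2))
Add(Mul(Function('R')(7), Add(Add(37, V), Add(16, Mul(-1, O)))), 67) = Add(Mul(Pow(7, Rational(3, 2)), Add(Add(37, -15), Add(16, Mul(-1, 23)))), 67) = Add(Mul(Mul(7, Pow(7, Rational(1, 2))), Add(22, Add(16, -23))), 67) = Add(Mul(Mul(7, Pow(7, Rational(1, 2))), Add(22, -7)), 67) = Add(Mul(Mul(7, Pow(7, Rational(1, 2))), 15), 67) = Add(Mul(105, Pow(7, Rational(1, 2))), 67) = Add(67, Mul(105, Pow(7, Rational(1, 2))))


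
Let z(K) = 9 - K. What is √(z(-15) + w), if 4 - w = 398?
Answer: I*√370 ≈ 19.235*I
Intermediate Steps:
w = -394 (w = 4 - 1*398 = 4 - 398 = -394)
√(z(-15) + w) = √((9 - 1*(-15)) - 394) = √((9 + 15) - 394) = √(24 - 394) = √(-370) = I*√370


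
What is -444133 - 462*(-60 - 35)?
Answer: -400243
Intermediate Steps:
-444133 - 462*(-60 - 35) = -444133 - 462*(-95) = -444133 + 43890 = -400243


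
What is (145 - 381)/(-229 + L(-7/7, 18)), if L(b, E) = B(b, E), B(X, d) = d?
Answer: 236/211 ≈ 1.1185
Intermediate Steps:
L(b, E) = E
(145 - 381)/(-229 + L(-7/7, 18)) = (145 - 381)/(-229 + 18) = -236/(-211) = -236*(-1/211) = 236/211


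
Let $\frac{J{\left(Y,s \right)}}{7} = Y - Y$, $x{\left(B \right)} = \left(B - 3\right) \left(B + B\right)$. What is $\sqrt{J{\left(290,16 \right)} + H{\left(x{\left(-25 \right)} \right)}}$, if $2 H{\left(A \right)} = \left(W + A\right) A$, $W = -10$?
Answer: $10 \sqrt{9730} \approx 986.41$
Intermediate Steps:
$x{\left(B \right)} = 2 B \left(-3 + B\right)$ ($x{\left(B \right)} = \left(-3 + B\right) 2 B = 2 B \left(-3 + B\right)$)
$J{\left(Y,s \right)} = 0$ ($J{\left(Y,s \right)} = 7 \left(Y - Y\right) = 7 \cdot 0 = 0$)
$H{\left(A \right)} = \frac{A \left(-10 + A\right)}{2}$ ($H{\left(A \right)} = \frac{\left(-10 + A\right) A}{2} = \frac{A \left(-10 + A\right)}{2}$)
$\sqrt{J{\left(290,16 \right)} + H{\left(x{\left(-25 \right)} \right)}} = \sqrt{0 + \frac{2 \left(-25\right) \left(-3 - 25\right) \left(-10 + 2 \left(-25\right) \left(-3 - 25\right)\right)}{2}} = \sqrt{0 + \frac{2 \left(-25\right) \left(-28\right) \left(-10 + 2 \left(-25\right) \left(-28\right)\right)}{2}} = \sqrt{0 + \frac{1}{2} \cdot 1400 \left(-10 + 1400\right)} = \sqrt{0 + \frac{1}{2} \cdot 1400 \cdot 1390} = \sqrt{0 + 973000} = \sqrt{973000} = 10 \sqrt{9730}$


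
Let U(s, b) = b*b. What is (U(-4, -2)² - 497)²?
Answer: 231361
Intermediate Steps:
U(s, b) = b²
(U(-4, -2)² - 497)² = (((-2)²)² - 497)² = (4² - 497)² = (16 - 497)² = (-481)² = 231361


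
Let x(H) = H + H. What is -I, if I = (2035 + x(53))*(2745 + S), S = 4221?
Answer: -14914206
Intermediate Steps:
x(H) = 2*H
I = 14914206 (I = (2035 + 2*53)*(2745 + 4221) = (2035 + 106)*6966 = 2141*6966 = 14914206)
-I = -1*14914206 = -14914206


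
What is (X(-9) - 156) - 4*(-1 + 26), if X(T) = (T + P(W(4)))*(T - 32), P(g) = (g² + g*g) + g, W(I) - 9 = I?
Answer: -14278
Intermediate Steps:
W(I) = 9 + I
P(g) = g + 2*g² (P(g) = (g² + g²) + g = 2*g² + g = g + 2*g²)
X(T) = (-32 + T)*(351 + T) (X(T) = (T + (9 + 4)*(1 + 2*(9 + 4)))*(T - 32) = (T + 13*(1 + 2*13))*(-32 + T) = (T + 13*(1 + 26))*(-32 + T) = (T + 13*27)*(-32 + T) = (T + 351)*(-32 + T) = (351 + T)*(-32 + T) = (-32 + T)*(351 + T))
(X(-9) - 156) - 4*(-1 + 26) = ((-11232 + (-9)² + 319*(-9)) - 156) - 4*(-1 + 26) = ((-11232 + 81 - 2871) - 156) - 4*25 = (-14022 - 156) - 100 = -14178 - 100 = -14278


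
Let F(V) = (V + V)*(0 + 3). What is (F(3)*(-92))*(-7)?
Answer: 11592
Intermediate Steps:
F(V) = 6*V (F(V) = (2*V)*3 = 6*V)
(F(3)*(-92))*(-7) = ((6*3)*(-92))*(-7) = (18*(-92))*(-7) = -1656*(-7) = 11592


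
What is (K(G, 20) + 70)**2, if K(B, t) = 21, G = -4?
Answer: 8281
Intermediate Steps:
(K(G, 20) + 70)**2 = (21 + 70)**2 = 91**2 = 8281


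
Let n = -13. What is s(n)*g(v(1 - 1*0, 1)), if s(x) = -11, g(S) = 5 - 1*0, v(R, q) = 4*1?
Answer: -55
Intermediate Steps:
v(R, q) = 4
g(S) = 5 (g(S) = 5 + 0 = 5)
s(n)*g(v(1 - 1*0, 1)) = -11*5 = -55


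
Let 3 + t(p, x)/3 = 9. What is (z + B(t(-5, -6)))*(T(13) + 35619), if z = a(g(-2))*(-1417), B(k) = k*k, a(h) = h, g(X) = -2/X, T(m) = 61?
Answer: -38998240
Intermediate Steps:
t(p, x) = 18 (t(p, x) = -9 + 3*9 = -9 + 27 = 18)
B(k) = k**2
z = -1417 (z = -2/(-2)*(-1417) = -2*(-1/2)*(-1417) = 1*(-1417) = -1417)
(z + B(t(-5, -6)))*(T(13) + 35619) = (-1417 + 18**2)*(61 + 35619) = (-1417 + 324)*35680 = -1093*35680 = -38998240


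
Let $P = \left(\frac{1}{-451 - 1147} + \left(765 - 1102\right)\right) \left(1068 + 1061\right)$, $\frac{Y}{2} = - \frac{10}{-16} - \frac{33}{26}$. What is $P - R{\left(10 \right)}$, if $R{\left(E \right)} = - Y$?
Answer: $- \frac{29809677091}{41548} \approx -7.1748 \cdot 10^{5}$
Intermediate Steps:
$Y = - \frac{67}{52}$ ($Y = 2 \left(- \frac{10}{-16} - \frac{33}{26}\right) = 2 \left(\left(-10\right) \left(- \frac{1}{16}\right) - \frac{33}{26}\right) = 2 \left(\frac{5}{8} - \frac{33}{26}\right) = 2 \left(- \frac{67}{104}\right) = - \frac{67}{52} \approx -1.2885$)
$R{\left(E \right)} = \frac{67}{52}$ ($R{\left(E \right)} = \left(-1\right) \left(- \frac{67}{52}\right) = \frac{67}{52}$)
$P = - \frac{1146523983}{1598}$ ($P = \left(\frac{1}{-1598} + \left(765 - 1102\right)\right) 2129 = \left(- \frac{1}{1598} - 337\right) 2129 = \left(- \frac{538527}{1598}\right) 2129 = - \frac{1146523983}{1598} \approx -7.1747 \cdot 10^{5}$)
$P - R{\left(10 \right)} = - \frac{1146523983}{1598} - \frac{67}{52} = - \frac{29809677091}{41548}$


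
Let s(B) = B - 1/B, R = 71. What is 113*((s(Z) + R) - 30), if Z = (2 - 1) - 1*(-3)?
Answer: 20227/4 ≈ 5056.8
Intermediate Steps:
Z = 4 (Z = 1 + 3 = 4)
113*((s(Z) + R) - 30) = 113*(((4 - 1/4) + 71) - 30) = 113*(((4 - 1*¼) + 71) - 30) = 113*(((4 - ¼) + 71) - 30) = 113*((15/4 + 71) - 30) = 113*(299/4 - 30) = 113*(179/4) = 20227/4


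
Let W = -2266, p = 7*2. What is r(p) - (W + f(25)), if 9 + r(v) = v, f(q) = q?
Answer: 2246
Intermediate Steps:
p = 14
r(v) = -9 + v
r(p) - (W + f(25)) = (-9 + 14) - (-2266 + 25) = 5 - 1*(-2241) = 5 + 2241 = 2246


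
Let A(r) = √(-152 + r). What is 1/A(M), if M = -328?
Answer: -I*√30/120 ≈ -0.045644*I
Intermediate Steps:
1/A(M) = 1/(√(-152 - 328)) = 1/(√(-480)) = 1/(4*I*√30) = -I*√30/120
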